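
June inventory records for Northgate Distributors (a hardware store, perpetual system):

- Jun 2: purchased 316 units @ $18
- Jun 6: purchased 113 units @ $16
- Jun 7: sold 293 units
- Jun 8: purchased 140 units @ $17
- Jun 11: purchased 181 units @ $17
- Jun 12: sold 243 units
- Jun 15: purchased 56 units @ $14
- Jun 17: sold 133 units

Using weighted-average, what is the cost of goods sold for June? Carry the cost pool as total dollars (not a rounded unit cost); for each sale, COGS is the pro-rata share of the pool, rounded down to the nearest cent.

After Jun 2: 316 on hand, pool $5,688.00 (≈ $18.0000 each)
After Jun 6: 429 on hand, pool $7,496.00 (≈ $17.4732 each)
Jun 7, sell 293: 293/429 × $7,496.00 → $5,119.64
After Jun 8: 276 on hand, pool $4,756.36 (≈ $17.2332 each)
After Jun 11: 457 on hand, pool $7,833.36 (≈ $17.1408 each)
Jun 12, sell 243: 243/457 × $7,833.36 → $4,165.22
After Jun 15: 270 on hand, pool $4,452.14 (≈ $16.4894 each)
Jun 17, sell 133: 133/270 × $4,452.14 → $2,193.09
Total COGS = $5,119.64 + $4,165.22 + $2,193.09 = $11,477.95
Ending inventory (cost pool remaining) = $2,259.05

COGS = $11,477.95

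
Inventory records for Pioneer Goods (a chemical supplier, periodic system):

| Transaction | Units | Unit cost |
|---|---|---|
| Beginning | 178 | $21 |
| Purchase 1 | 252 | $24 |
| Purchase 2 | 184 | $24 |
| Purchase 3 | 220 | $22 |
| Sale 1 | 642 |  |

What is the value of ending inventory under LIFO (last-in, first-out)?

Sale 1 (642) [LIFO — newest first]: 220 @ $22 + 184 @ $24 + 238 @ $24 = $14,968
Ending inventory: 178 @ $21 + 14 @ $24 = $4,074

Ending inventory = $4,074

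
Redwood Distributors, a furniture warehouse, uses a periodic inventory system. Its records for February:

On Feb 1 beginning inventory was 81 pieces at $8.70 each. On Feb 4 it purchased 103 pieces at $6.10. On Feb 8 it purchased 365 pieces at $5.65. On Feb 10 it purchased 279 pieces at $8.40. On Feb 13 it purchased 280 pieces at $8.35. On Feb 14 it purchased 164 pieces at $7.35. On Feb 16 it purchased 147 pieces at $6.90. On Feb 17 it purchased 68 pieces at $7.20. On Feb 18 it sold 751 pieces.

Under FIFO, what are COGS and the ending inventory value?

COGS = $5,092.05; ending inventory = $5,694.10

Feb 18, 751 sold [FIFO — oldest first]: 81 @ $8.70 + 103 @ $6.10 + 365 @ $5.65 + 202 @ $8.40 = $5,092.05
Ending inventory: 77 @ $8.40 + 280 @ $8.35 + 164 @ $7.35 + 147 @ $6.90 + 68 @ $7.20 = $5,694.10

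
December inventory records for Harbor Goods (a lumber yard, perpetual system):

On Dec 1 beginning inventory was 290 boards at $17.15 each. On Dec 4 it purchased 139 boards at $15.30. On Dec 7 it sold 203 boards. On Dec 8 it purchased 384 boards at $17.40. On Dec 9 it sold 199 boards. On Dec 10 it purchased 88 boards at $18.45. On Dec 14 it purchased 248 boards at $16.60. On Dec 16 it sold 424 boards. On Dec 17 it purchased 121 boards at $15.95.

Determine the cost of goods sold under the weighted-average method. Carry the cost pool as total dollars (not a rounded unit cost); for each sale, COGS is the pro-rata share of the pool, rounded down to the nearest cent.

After Dec 1: 290 on hand, pool $4,973.50 (≈ $17.1500 each)
After Dec 4: 429 on hand, pool $7,100.20 (≈ $16.5506 each)
Dec 7, sell 203: 203/429 × $7,100.20 → $3,359.76
After Dec 8: 610 on hand, pool $10,422.04 (≈ $17.0853 each)
Dec 9, sell 199: 199/610 × $10,422.04 → $3,399.97
After Dec 10: 499 on hand, pool $8,645.67 (≈ $17.3260 each)
After Dec 14: 747 on hand, pool $12,762.47 (≈ $17.0850 each)
Dec 16, sell 424: 424/747 × $12,762.47 → $7,244.02
After Dec 17: 444 on hand, pool $7,448.40 (≈ $16.7757 each)
Total COGS = $3,359.76 + $3,399.97 + $7,244.02 = $14,003.75
Ending inventory (cost pool remaining) = $7,448.40

COGS = $14,003.75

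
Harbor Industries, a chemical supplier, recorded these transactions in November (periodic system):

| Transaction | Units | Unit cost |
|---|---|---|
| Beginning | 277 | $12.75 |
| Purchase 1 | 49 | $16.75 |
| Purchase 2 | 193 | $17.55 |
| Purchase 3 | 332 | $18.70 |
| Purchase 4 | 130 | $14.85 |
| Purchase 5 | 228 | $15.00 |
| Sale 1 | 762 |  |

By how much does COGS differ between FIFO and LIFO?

$538.75

FIFO COGS: 277 @ $12.75 + 49 @ $16.75 + 193 @ $17.55 + 243 @ $18.70 = $12,283.75
LIFO COGS: 228 @ $15.00 + 130 @ $14.85 + 332 @ $18.70 + 72 @ $17.55 = $12,822.50
Difference = |$12,283.75 − $12,822.50| = $538.75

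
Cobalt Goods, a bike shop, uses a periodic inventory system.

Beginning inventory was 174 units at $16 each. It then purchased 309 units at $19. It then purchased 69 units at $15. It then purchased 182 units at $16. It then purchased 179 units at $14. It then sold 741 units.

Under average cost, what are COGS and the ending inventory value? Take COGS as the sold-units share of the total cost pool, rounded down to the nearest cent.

COGS = $12,261.80; ending inventory = $2,846.20

Sale 1, sell 741: 741/913 × $15,108.00 → $12,261.80
Ending inventory (cost pool remaining) = $2,846.20
Check: goods available $15,108.00 = COGS $12,261.80 + ending $2,846.20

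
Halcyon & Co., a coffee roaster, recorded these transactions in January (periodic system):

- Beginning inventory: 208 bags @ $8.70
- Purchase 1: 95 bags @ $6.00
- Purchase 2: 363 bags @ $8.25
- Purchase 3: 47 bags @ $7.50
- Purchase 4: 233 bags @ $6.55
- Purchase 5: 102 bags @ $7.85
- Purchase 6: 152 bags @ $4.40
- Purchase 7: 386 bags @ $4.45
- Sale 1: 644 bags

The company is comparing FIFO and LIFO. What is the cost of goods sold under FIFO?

FIFO COGS: 208 @ $8.70 + 95 @ $6.00 + 341 @ $8.25 = $5,192.85
LIFO COGS: 386 @ $4.45 + 152 @ $4.40 + 102 @ $7.85 + 4 @ $6.55 = $3,213.40

COGS = $5,192.85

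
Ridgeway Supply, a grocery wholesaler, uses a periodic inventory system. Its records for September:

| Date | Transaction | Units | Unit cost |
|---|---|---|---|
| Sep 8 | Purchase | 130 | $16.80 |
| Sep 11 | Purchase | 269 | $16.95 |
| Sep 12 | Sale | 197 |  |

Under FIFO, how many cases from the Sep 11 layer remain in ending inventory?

202

Sep 12, 197 sold [FIFO — oldest first]: 130 @ $16.80 + 67 @ $16.95 = $3,319.65
Ending inventory: 202 @ $16.95 = $3,423.90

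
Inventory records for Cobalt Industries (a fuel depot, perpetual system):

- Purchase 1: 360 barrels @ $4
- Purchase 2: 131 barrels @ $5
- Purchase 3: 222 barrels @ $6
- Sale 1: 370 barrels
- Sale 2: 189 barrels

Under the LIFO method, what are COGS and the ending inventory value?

COGS = $2,811; ending inventory = $616

Sale 1 (370) [LIFO — newest first]: 222 @ $6 + 131 @ $5 + 17 @ $4 = $2,055
Sale 2 (189) [LIFO — newest first]: 189 @ $4 = $756
Total COGS = $2,055 + $756 = $2,811
Ending inventory: 154 @ $4 = $616
Check: goods available $3,427 = COGS $2,811 + ending $616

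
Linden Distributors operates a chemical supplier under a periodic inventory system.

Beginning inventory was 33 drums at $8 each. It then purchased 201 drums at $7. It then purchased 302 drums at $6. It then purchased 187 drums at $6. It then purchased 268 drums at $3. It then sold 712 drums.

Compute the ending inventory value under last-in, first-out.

Ending inventory = $1,941

Sale 1 (712) [LIFO — newest first]: 268 @ $3 + 187 @ $6 + 257 @ $6 = $3,468
Ending inventory: 33 @ $8 + 201 @ $7 + 45 @ $6 = $1,941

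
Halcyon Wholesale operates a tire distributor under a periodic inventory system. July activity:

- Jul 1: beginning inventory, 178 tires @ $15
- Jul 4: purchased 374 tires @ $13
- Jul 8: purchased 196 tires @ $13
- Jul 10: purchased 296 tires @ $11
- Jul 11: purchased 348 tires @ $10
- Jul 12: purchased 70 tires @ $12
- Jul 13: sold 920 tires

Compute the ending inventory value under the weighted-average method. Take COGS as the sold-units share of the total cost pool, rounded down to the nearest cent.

Jul 13, sell 920: 920/1462 × $17,656.00 → $11,110.47
Ending inventory (cost pool remaining) = $6,545.53

Ending inventory = $6,545.53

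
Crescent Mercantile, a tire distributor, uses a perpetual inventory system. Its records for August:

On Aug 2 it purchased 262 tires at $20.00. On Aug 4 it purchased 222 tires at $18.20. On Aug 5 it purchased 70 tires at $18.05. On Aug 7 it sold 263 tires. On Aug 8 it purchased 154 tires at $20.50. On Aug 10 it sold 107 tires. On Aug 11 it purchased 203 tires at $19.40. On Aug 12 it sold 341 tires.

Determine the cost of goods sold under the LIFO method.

COGS = $13,639.10

Aug 7, 263 sold [LIFO — newest first]: 70 @ $18.05 + 193 @ $18.20 = $4,776.10
Aug 10, 107 sold [LIFO — newest first]: 107 @ $20.50 = $2,193.50
Aug 12, 341 sold [LIFO — newest first]: 203 @ $19.40 + 47 @ $20.50 + 29 @ $18.20 + 62 @ $20.00 = $6,669.50
Total COGS = $4,776.10 + $2,193.50 + $6,669.50 = $13,639.10
Ending inventory: 200 @ $20.00 = $4,000.00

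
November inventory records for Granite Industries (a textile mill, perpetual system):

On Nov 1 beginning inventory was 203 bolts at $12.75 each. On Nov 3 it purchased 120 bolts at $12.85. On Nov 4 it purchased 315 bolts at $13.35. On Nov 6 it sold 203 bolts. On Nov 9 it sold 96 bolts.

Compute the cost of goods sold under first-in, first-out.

COGS = $3,821.85

Nov 6, 203 sold [FIFO — oldest first]: 203 @ $12.75 = $2,588.25
Nov 9, 96 sold [FIFO — oldest first]: 96 @ $12.85 = $1,233.60
Total COGS = $2,588.25 + $1,233.60 = $3,821.85
Ending inventory: 24 @ $12.85 + 315 @ $13.35 = $4,513.65
Check: goods available $8,335.50 = COGS $3,821.85 + ending $4,513.65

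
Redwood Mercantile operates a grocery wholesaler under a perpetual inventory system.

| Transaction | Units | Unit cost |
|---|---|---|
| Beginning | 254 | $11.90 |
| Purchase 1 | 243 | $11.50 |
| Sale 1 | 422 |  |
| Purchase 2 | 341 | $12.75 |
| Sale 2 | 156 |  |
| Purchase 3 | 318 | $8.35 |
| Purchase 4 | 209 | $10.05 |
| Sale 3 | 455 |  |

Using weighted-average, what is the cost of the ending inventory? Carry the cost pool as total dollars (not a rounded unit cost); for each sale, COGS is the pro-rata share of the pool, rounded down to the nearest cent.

After Beginning: 254 on hand, pool $3,022.60 (≈ $11.9000 each)
After Purchase 1: 497 on hand, pool $5,817.10 (≈ $11.7044 each)
Sale 1, sell 422: 422/497 × $5,817.10 → $4,939.26
After Purchase 2: 416 on hand, pool $5,225.59 (≈ $12.5615 each)
Sale 2, sell 156: 156/416 × $5,225.59 → $1,959.59
After Purchase 3: 578 on hand, pool $5,921.30 (≈ $10.2445 each)
After Purchase 4: 787 on hand, pool $8,021.75 (≈ $10.1928 each)
Sale 3, sell 455: 455/787 × $8,021.75 → $4,637.73
Total COGS = $4,939.26 + $1,959.59 + $4,637.73 = $11,536.58
Ending inventory (cost pool remaining) = $3,384.02

Ending inventory = $3,384.02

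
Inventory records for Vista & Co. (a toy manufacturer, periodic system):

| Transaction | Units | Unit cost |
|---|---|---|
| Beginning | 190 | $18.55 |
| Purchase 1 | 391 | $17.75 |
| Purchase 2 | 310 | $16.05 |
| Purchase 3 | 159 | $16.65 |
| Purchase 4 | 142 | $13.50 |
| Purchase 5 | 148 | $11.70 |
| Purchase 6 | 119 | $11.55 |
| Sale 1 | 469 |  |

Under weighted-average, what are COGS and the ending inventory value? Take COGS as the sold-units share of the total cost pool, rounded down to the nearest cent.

COGS = $7,428.98; ending inventory = $15,681.67

Sale 1, sell 469: 469/1459 × $23,110.65 → $7,428.98
Ending inventory (cost pool remaining) = $15,681.67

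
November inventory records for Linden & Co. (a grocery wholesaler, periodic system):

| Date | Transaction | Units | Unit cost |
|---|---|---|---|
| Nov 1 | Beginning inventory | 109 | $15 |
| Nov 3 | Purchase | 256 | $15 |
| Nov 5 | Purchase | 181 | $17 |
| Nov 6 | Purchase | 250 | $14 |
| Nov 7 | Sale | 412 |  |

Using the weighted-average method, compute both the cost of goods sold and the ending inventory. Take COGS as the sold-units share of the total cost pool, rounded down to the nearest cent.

COGS = $6,237.96; ending inventory = $5,814.04

Nov 7, sell 412: 412/796 × $12,052.00 → $6,237.96
Ending inventory (cost pool remaining) = $5,814.04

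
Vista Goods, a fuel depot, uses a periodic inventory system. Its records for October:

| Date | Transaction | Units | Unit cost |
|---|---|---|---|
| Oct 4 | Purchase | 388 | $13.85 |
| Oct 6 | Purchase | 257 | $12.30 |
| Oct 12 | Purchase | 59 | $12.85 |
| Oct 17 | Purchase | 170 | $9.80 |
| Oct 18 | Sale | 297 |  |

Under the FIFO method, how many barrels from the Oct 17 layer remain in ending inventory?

170

Oct 18, 297 sold [FIFO — oldest first]: 297 @ $13.85 = $4,113.45
Ending inventory: 91 @ $13.85 + 257 @ $12.30 + 59 @ $12.85 + 170 @ $9.80 = $6,845.60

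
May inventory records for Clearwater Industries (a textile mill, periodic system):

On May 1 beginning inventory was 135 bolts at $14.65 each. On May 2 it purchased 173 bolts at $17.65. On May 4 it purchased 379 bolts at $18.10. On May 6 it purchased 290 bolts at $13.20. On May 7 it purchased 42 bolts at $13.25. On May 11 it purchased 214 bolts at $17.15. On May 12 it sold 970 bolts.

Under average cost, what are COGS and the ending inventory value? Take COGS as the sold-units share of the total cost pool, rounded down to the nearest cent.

COGS = $15,691.26; ending inventory = $4,254.44

May 12, sell 970: 970/1233 × $19,945.70 → $15,691.26
Ending inventory (cost pool remaining) = $4,254.44
Check: goods available $19,945.70 = COGS $15,691.26 + ending $4,254.44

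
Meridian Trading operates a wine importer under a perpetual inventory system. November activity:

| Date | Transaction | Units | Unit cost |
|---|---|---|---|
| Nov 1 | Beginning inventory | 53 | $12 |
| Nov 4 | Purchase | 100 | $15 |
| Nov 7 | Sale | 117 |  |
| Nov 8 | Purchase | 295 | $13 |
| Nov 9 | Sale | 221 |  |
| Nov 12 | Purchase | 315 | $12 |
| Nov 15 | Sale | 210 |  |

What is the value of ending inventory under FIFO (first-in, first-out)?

Ending inventory = $2,580

Nov 7, 117 sold [FIFO — oldest first]: 53 @ $12 + 64 @ $15 = $1,596
Nov 9, 221 sold [FIFO — oldest first]: 36 @ $15 + 185 @ $13 = $2,945
Nov 15, 210 sold [FIFO — oldest first]: 110 @ $13 + 100 @ $12 = $2,630
Total COGS = $1,596 + $2,945 + $2,630 = $7,171
Ending inventory: 215 @ $12 = $2,580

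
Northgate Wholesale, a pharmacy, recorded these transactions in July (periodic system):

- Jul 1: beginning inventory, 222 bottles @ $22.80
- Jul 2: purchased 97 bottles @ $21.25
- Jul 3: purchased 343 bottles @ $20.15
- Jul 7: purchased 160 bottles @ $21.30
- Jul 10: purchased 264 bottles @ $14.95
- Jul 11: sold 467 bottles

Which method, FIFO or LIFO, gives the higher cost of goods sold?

FIFO COGS: 222 @ $22.80 + 97 @ $21.25 + 148 @ $20.15 = $10,105.05
LIFO COGS: 264 @ $14.95 + 160 @ $21.30 + 43 @ $20.15 = $8,221.25

FIFO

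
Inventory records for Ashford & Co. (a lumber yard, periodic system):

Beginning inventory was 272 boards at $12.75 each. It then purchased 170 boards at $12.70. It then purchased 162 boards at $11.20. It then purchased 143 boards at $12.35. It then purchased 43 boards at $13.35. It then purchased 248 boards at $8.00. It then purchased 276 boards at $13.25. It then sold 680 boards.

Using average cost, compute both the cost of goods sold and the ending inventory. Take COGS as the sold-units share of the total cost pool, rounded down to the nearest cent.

Sale 1, sell 680: 680/1314 × $15,422.50 → $7,981.20
Ending inventory (cost pool remaining) = $7,441.30

COGS = $7,981.20; ending inventory = $7,441.30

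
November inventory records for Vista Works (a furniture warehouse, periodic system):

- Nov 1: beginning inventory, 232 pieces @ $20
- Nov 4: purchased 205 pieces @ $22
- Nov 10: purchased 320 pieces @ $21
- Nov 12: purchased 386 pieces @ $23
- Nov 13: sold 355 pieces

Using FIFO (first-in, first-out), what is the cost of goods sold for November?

COGS = $7,346

Nov 13, 355 sold [FIFO — oldest first]: 232 @ $20 + 123 @ $22 = $7,346
Ending inventory: 82 @ $22 + 320 @ $21 + 386 @ $23 = $17,402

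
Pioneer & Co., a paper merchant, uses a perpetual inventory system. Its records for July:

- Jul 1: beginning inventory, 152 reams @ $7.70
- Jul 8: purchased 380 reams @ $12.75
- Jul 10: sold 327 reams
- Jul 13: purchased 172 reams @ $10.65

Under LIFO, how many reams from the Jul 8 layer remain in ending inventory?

Jul 10, 327 sold [LIFO — newest first]: 327 @ $12.75 = $4,169.25
Ending inventory: 152 @ $7.70 + 53 @ $12.75 + 172 @ $10.65 = $3,677.95

53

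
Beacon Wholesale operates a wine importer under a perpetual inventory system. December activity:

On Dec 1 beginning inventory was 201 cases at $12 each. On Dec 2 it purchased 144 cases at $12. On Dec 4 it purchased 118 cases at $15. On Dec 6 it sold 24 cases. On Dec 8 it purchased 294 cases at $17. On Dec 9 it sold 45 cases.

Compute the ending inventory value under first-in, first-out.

Ending inventory = $10,080

Dec 6, 24 sold [FIFO — oldest first]: 24 @ $12 = $288
Dec 9, 45 sold [FIFO — oldest first]: 45 @ $12 = $540
Total COGS = $288 + $540 = $828
Ending inventory: 132 @ $12 + 144 @ $12 + 118 @ $15 + 294 @ $17 = $10,080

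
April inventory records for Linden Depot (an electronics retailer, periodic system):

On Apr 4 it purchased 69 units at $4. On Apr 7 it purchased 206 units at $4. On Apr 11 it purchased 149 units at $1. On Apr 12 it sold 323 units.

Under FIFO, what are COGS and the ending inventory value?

COGS = $1,148; ending inventory = $101

Apr 12, 323 sold [FIFO — oldest first]: 69 @ $4 + 206 @ $4 + 48 @ $1 = $1,148
Ending inventory: 101 @ $1 = $101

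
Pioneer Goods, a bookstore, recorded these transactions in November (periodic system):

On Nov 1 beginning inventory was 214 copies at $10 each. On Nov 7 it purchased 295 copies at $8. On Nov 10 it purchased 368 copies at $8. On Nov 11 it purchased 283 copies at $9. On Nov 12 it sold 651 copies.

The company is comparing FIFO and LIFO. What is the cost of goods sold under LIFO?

COGS = $5,491

FIFO COGS: 214 @ $10 + 295 @ $8 + 142 @ $8 = $5,636
LIFO COGS: 283 @ $9 + 368 @ $8 = $5,491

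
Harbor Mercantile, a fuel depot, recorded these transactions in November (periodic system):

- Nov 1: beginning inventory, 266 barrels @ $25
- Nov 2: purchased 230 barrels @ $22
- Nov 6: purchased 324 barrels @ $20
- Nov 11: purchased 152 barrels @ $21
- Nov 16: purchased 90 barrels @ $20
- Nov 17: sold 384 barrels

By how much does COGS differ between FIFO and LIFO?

FIFO COGS: 266 @ $25 + 118 @ $22 = $9,246
LIFO COGS: 90 @ $20 + 152 @ $21 + 142 @ $20 = $7,832
Difference = |$9,246 − $7,832| = $1,414

$1,414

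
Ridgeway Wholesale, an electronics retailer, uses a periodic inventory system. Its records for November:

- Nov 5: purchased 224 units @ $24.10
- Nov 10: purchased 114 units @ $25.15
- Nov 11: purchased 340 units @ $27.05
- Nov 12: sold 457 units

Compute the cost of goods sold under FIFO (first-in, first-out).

COGS = $11,484.45

Nov 12, 457 sold [FIFO — oldest first]: 224 @ $24.10 + 114 @ $25.15 + 119 @ $27.05 = $11,484.45
Ending inventory: 221 @ $27.05 = $5,978.05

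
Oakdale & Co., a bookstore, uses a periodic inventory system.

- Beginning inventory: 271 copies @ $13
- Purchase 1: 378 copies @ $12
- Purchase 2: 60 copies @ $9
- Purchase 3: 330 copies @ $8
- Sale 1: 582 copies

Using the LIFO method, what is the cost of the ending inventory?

Sale 1 (582) [LIFO — newest first]: 330 @ $8 + 60 @ $9 + 192 @ $12 = $5,484
Ending inventory: 271 @ $13 + 186 @ $12 = $5,755

Ending inventory = $5,755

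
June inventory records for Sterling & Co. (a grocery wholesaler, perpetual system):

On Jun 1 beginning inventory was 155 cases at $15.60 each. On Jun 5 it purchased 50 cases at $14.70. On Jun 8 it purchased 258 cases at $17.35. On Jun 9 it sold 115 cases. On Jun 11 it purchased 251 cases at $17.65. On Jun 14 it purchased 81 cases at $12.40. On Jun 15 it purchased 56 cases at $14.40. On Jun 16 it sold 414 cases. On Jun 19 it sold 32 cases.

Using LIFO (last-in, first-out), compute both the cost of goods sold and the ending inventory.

COGS = $9,242.50; ending inventory = $4,627.75

Jun 9, 115 sold [LIFO — newest first]: 115 @ $17.35 = $1,995.25
Jun 16, 414 sold [LIFO — newest first]: 56 @ $14.40 + 81 @ $12.40 + 251 @ $17.65 + 26 @ $17.35 = $6,692.05
Jun 19, 32 sold [LIFO — newest first]: 32 @ $17.35 = $555.20
Total COGS = $1,995.25 + $6,692.05 + $555.20 = $9,242.50
Ending inventory: 155 @ $15.60 + 50 @ $14.70 + 85 @ $17.35 = $4,627.75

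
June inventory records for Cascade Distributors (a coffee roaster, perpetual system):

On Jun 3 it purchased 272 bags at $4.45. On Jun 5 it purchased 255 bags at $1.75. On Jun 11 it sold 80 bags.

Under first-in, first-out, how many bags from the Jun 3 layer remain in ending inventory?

Jun 11, 80 sold [FIFO — oldest first]: 80 @ $4.45 = $356.00
Ending inventory: 192 @ $4.45 + 255 @ $1.75 = $1,300.65
Check: goods available $1,656.65 = COGS $356.00 + ending $1,300.65

192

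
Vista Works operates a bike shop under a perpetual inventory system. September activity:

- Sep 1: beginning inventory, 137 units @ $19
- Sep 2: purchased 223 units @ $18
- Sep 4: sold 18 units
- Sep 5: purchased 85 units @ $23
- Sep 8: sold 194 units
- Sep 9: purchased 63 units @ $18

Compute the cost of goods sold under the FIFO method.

Sep 4, 18 sold [FIFO — oldest first]: 18 @ $19 = $342
Sep 8, 194 sold [FIFO — oldest first]: 119 @ $19 + 75 @ $18 = $3,611
Total COGS = $342 + $3,611 = $3,953
Ending inventory: 148 @ $18 + 85 @ $23 + 63 @ $18 = $5,753
Check: goods available $9,706 = COGS $3,953 + ending $5,753

COGS = $3,953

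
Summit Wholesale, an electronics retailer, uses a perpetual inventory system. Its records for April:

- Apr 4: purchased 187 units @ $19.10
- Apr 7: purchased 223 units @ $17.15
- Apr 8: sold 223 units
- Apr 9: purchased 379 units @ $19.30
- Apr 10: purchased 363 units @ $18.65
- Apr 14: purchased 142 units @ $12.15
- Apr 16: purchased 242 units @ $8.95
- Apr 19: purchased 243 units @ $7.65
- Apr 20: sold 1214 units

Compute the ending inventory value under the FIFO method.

Apr 8, 223 sold [FIFO — oldest first]: 187 @ $19.10 + 36 @ $17.15 = $4,189.10
Apr 20, 1214 sold [FIFO — oldest first]: 187 @ $17.15 + 379 @ $19.30 + 363 @ $18.65 + 142 @ $12.15 + 143 @ $8.95 = $20,296.85
Total COGS = $4,189.10 + $20,296.85 = $24,485.95
Ending inventory: 99 @ $8.95 + 243 @ $7.65 = $2,745.00
Check: goods available $27,230.95 = COGS $24,485.95 + ending $2,745.00

Ending inventory = $2,745.00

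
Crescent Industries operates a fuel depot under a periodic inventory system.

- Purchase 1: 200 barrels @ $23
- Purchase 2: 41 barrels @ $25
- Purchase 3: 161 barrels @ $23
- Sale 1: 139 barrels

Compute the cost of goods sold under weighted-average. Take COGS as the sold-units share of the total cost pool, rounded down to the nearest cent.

COGS = $3,225.35

Sale 1, sell 139: 139/402 × $9,328.00 → $3,225.35
Ending inventory (cost pool remaining) = $6,102.65
Check: goods available $9,328.00 = COGS $3,225.35 + ending $6,102.65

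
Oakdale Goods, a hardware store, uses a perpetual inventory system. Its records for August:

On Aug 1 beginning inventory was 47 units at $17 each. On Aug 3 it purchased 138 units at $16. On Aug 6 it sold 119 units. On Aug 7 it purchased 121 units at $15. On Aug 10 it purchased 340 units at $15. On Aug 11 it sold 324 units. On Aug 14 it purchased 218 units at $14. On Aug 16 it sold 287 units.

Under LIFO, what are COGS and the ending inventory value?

Aug 6, 119 sold [LIFO — newest first]: 119 @ $16 = $1,904
Aug 11, 324 sold [LIFO — newest first]: 324 @ $15 = $4,860
Aug 16, 287 sold [LIFO — newest first]: 218 @ $14 + 16 @ $15 + 53 @ $15 = $4,087
Total COGS = $1,904 + $4,860 + $4,087 = $10,851
Ending inventory: 47 @ $17 + 19 @ $16 + 68 @ $15 = $2,123

COGS = $10,851; ending inventory = $2,123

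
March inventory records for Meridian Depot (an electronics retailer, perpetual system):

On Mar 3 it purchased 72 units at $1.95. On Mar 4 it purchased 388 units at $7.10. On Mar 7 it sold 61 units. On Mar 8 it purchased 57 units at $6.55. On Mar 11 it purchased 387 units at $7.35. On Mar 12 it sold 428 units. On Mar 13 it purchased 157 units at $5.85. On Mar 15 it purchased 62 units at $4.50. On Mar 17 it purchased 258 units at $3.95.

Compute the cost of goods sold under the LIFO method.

COGS = $3,546.10

Mar 7, 61 sold [LIFO — newest first]: 61 @ $7.10 = $433.10
Mar 12, 428 sold [LIFO — newest first]: 387 @ $7.35 + 41 @ $6.55 = $3,113.00
Total COGS = $433.10 + $3,113.00 = $3,546.10
Ending inventory: 72 @ $1.95 + 327 @ $7.10 + 16 @ $6.55 + 157 @ $5.85 + 62 @ $4.50 + 258 @ $3.95 = $4,783.45
Check: goods available $8,329.55 = COGS $3,546.10 + ending $4,783.45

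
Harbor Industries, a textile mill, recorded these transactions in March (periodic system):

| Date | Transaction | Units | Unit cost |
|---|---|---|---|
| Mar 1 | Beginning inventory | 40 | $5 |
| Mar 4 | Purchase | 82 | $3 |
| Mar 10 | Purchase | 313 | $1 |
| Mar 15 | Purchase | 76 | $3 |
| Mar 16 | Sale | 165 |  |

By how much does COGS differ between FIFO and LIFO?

$172

FIFO COGS: 40 @ $5 + 82 @ $3 + 43 @ $1 = $489
LIFO COGS: 76 @ $3 + 89 @ $1 = $317
Difference = |$489 − $317| = $172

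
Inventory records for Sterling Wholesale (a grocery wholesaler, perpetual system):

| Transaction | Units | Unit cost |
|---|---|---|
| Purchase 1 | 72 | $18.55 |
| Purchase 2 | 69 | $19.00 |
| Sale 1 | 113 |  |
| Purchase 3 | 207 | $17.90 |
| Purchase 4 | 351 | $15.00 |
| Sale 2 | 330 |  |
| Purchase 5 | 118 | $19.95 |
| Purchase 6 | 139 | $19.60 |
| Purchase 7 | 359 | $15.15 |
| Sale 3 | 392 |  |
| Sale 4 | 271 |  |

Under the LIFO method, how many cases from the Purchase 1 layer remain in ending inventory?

28

Sale 1 (113) [LIFO — newest first]: 69 @ $19.00 + 44 @ $18.55 = $2,127.20
Sale 2 (330) [LIFO — newest first]: 330 @ $15.00 = $4,950.00
Sale 3 (392) [LIFO — newest first]: 359 @ $15.15 + 33 @ $19.60 = $6,085.65
Sale 4 (271) [LIFO — newest first]: 106 @ $19.60 + 118 @ $19.95 + 21 @ $15.00 + 26 @ $17.90 = $5,212.10
Total COGS = $2,127.20 + $4,950.00 + $6,085.65 + $5,212.10 = $18,374.95
Ending inventory: 28 @ $18.55 + 181 @ $17.90 = $3,759.30
Check: goods available $22,134.25 = COGS $18,374.95 + ending $3,759.30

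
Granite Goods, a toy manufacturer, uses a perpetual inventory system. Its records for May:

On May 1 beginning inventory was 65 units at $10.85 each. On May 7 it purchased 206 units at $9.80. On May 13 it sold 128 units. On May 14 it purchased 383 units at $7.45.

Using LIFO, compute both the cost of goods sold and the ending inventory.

COGS = $1,254.40; ending inventory = $4,323.00

May 13, 128 sold [LIFO — newest first]: 128 @ $9.80 = $1,254.40
Ending inventory: 65 @ $10.85 + 78 @ $9.80 + 383 @ $7.45 = $4,323.00
Check: goods available $5,577.40 = COGS $1,254.40 + ending $4,323.00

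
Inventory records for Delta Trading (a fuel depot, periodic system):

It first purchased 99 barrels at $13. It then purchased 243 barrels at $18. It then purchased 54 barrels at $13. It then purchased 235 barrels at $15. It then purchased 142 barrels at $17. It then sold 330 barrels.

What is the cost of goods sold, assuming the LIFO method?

COGS = $5,234

Sale 1 (330) [LIFO — newest first]: 142 @ $17 + 188 @ $15 = $5,234
Ending inventory: 99 @ $13 + 243 @ $18 + 54 @ $13 + 47 @ $15 = $7,068
Check: goods available $12,302 = COGS $5,234 + ending $7,068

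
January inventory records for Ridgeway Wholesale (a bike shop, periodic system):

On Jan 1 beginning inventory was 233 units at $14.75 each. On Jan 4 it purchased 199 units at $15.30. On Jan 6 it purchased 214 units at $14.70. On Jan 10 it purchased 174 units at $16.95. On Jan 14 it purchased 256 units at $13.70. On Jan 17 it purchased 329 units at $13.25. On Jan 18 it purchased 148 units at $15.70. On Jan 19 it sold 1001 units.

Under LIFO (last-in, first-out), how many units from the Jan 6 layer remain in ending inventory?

Jan 19, 1001 sold [LIFO — newest first]: 148 @ $15.70 + 329 @ $13.25 + 256 @ $13.70 + 174 @ $16.95 + 94 @ $14.70 = $14,521.15
Ending inventory: 233 @ $14.75 + 199 @ $15.30 + 120 @ $14.70 = $8,245.45

120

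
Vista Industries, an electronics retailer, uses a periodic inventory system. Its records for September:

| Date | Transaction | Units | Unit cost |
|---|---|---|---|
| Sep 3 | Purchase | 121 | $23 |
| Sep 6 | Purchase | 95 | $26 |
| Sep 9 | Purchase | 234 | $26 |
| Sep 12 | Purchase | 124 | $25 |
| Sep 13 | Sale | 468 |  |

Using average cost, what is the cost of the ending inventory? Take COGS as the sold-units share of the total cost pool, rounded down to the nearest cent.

Ending inventory = $2,666.07

Sep 13, sell 468: 468/574 × $14,437.00 → $11,770.93
Ending inventory (cost pool remaining) = $2,666.07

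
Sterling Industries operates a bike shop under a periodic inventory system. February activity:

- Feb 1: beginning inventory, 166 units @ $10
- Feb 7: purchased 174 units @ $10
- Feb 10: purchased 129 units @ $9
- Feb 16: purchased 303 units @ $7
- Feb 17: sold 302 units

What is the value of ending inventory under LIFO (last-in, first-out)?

Feb 17, 302 sold [LIFO — newest first]: 302 @ $7 = $2,114
Ending inventory: 166 @ $10 + 174 @ $10 + 129 @ $9 + 1 @ $7 = $4,568
Check: goods available $6,682 = COGS $2,114 + ending $4,568

Ending inventory = $4,568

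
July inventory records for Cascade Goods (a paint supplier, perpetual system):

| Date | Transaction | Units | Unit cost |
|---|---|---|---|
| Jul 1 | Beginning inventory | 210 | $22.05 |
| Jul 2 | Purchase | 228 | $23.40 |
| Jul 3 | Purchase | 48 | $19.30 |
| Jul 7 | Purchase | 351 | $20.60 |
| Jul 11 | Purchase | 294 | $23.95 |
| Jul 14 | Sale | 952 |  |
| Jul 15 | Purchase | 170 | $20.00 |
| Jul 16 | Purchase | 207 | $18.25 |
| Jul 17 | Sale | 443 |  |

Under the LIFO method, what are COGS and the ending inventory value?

COGS = $29,850.10; ending inventory = $2,491.65

Jul 14, 952 sold [LIFO — newest first]: 294 @ $23.95 + 351 @ $20.60 + 48 @ $19.30 + 228 @ $23.40 + 31 @ $22.05 = $21,217.05
Jul 17, 443 sold [LIFO — newest first]: 207 @ $18.25 + 170 @ $20.00 + 66 @ $22.05 = $8,633.05
Total COGS = $21,217.05 + $8,633.05 = $29,850.10
Ending inventory: 113 @ $22.05 = $2,491.65
Check: goods available $32,341.75 = COGS $29,850.10 + ending $2,491.65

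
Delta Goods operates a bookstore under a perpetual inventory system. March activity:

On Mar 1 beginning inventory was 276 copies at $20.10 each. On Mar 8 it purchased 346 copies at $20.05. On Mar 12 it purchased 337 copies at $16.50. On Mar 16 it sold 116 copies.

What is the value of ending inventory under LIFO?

Ending inventory = $16,131.40

Mar 16, 116 sold [LIFO — newest first]: 116 @ $16.50 = $1,914.00
Ending inventory: 276 @ $20.10 + 346 @ $20.05 + 221 @ $16.50 = $16,131.40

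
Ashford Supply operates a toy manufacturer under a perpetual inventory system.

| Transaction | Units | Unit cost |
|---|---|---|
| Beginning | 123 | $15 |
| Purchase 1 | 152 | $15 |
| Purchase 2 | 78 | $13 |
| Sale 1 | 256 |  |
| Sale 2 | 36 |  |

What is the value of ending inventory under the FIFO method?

Ending inventory = $793

Sale 1 (256) [FIFO — oldest first]: 123 @ $15 + 133 @ $15 = $3,840
Sale 2 (36) [FIFO — oldest first]: 19 @ $15 + 17 @ $13 = $506
Total COGS = $3,840 + $506 = $4,346
Ending inventory: 61 @ $13 = $793
Check: goods available $5,139 = COGS $4,346 + ending $793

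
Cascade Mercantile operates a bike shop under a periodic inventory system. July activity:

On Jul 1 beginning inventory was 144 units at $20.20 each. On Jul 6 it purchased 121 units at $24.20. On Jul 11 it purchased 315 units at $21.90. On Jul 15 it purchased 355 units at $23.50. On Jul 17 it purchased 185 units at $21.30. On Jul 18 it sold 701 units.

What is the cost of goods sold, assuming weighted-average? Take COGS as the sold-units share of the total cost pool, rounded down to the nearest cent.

COGS = $15,658.90

Jul 18, sell 701: 701/1120 × $25,018.50 → $15,658.90
Ending inventory (cost pool remaining) = $9,359.60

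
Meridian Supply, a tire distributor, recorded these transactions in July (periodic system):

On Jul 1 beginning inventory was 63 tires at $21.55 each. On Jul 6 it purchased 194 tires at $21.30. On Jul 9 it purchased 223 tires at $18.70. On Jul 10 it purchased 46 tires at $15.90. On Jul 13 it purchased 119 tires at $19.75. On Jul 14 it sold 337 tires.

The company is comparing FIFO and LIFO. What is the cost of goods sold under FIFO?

FIFO COGS: 63 @ $21.55 + 194 @ $21.30 + 80 @ $18.70 = $6,985.85
LIFO COGS: 119 @ $19.75 + 46 @ $15.90 + 172 @ $18.70 = $6,298.05

COGS = $6,985.85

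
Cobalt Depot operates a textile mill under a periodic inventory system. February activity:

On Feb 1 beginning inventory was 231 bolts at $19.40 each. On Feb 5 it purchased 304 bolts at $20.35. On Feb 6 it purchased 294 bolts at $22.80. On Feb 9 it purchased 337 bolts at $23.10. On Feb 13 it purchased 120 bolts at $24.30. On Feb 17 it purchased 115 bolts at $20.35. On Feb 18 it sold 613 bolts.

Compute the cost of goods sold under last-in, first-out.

COGS = $13,975.75

Feb 18, 613 sold [LIFO — newest first]: 115 @ $20.35 + 120 @ $24.30 + 337 @ $23.10 + 41 @ $22.80 = $13,975.75
Ending inventory: 231 @ $19.40 + 304 @ $20.35 + 253 @ $22.80 = $16,436.20
Check: goods available $30,411.95 = COGS $13,975.75 + ending $16,436.20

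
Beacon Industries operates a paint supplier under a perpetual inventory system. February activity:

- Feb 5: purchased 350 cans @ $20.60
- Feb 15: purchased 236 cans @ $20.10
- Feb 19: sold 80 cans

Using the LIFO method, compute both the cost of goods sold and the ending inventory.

COGS = $1,608.00; ending inventory = $10,345.60

Feb 19, 80 sold [LIFO — newest first]: 80 @ $20.10 = $1,608.00
Ending inventory: 350 @ $20.60 + 156 @ $20.10 = $10,345.60
Check: goods available $11,953.60 = COGS $1,608.00 + ending $10,345.60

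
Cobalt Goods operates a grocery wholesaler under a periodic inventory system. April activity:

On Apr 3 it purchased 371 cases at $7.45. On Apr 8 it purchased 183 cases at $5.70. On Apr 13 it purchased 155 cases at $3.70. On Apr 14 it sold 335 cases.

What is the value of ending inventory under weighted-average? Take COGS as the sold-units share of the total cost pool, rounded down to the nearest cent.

Apr 14, sell 335: 335/709 × $4,380.55 → $2,069.79
Ending inventory (cost pool remaining) = $2,310.76
Check: goods available $4,380.55 = COGS $2,069.79 + ending $2,310.76

Ending inventory = $2,310.76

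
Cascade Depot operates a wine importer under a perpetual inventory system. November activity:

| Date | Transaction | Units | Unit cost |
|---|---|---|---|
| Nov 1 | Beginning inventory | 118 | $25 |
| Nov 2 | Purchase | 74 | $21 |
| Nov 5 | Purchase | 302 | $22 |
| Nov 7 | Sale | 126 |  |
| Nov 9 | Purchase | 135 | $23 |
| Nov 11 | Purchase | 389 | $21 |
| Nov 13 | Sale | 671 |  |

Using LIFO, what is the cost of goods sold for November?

COGS = $17,280

Nov 7, 126 sold [LIFO — newest first]: 126 @ $22 = $2,772
Nov 13, 671 sold [LIFO — newest first]: 389 @ $21 + 135 @ $23 + 147 @ $22 = $14,508
Total COGS = $2,772 + $14,508 = $17,280
Ending inventory: 118 @ $25 + 74 @ $21 + 29 @ $22 = $5,142
Check: goods available $22,422 = COGS $17,280 + ending $5,142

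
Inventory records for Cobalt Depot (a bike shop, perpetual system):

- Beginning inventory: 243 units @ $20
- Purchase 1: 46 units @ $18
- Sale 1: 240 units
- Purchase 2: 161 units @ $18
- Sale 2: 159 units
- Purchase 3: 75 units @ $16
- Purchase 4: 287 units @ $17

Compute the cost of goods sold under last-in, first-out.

COGS = $7,570

Sale 1 (240) [LIFO — newest first]: 46 @ $18 + 194 @ $20 = $4,708
Sale 2 (159) [LIFO — newest first]: 159 @ $18 = $2,862
Total COGS = $4,708 + $2,862 = $7,570
Ending inventory: 49 @ $20 + 2 @ $18 + 75 @ $16 + 287 @ $17 = $7,095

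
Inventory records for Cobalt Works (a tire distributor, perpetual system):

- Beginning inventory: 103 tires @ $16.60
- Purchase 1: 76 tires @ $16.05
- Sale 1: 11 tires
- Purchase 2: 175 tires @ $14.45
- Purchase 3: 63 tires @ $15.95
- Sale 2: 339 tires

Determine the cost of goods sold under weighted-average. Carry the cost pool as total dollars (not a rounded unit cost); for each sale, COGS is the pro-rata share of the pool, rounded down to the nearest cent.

COGS = $5,426.32

After Beginning: 103 on hand, pool $1,709.80 (≈ $16.6000 each)
After Purchase 1: 179 on hand, pool $2,929.60 (≈ $16.3665 each)
Sale 1, sell 11: 11/179 × $2,929.60 → $180.03
After Purchase 2: 343 on hand, pool $5,278.32 (≈ $15.3887 each)
After Purchase 3: 406 on hand, pool $6,283.17 (≈ $15.4758 each)
Sale 2, sell 339: 339/406 × $6,283.17 → $5,246.29
Total COGS = $180.03 + $5,246.29 = $5,426.32
Ending inventory (cost pool remaining) = $1,036.88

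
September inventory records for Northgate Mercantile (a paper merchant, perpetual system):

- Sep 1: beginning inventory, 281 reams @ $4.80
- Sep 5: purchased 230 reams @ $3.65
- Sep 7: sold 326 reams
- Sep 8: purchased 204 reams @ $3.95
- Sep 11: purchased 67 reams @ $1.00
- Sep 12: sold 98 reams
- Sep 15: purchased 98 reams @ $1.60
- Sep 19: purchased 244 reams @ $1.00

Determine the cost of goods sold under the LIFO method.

COGS = $1,489.75

Sep 7, 326 sold [LIFO — newest first]: 230 @ $3.65 + 96 @ $4.80 = $1,300.30
Sep 12, 98 sold [LIFO — newest first]: 67 @ $1.00 + 31 @ $3.95 = $189.45
Total COGS = $1,300.30 + $189.45 = $1,489.75
Ending inventory: 185 @ $4.80 + 173 @ $3.95 + 98 @ $1.60 + 244 @ $1.00 = $1,972.15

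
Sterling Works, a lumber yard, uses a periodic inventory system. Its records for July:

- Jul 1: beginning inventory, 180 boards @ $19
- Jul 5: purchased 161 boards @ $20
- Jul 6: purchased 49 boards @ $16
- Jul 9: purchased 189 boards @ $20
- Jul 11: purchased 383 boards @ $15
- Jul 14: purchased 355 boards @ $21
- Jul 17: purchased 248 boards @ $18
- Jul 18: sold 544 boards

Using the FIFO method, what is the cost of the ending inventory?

Jul 18, 544 sold [FIFO — oldest first]: 180 @ $19 + 161 @ $20 + 49 @ $16 + 154 @ $20 = $10,504
Ending inventory: 35 @ $20 + 383 @ $15 + 355 @ $21 + 248 @ $18 = $18,364
Check: goods available $28,868 = COGS $10,504 + ending $18,364

Ending inventory = $18,364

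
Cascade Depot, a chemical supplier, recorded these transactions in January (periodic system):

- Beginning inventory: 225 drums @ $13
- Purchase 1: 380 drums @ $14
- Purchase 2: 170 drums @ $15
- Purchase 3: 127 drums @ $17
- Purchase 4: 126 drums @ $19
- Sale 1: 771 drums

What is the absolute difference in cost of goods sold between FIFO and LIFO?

FIFO COGS: 225 @ $13 + 380 @ $14 + 166 @ $15 = $10,735
LIFO COGS: 126 @ $19 + 127 @ $17 + 170 @ $15 + 348 @ $14 = $11,975
Difference = |$10,735 − $11,975| = $1,240

$1,240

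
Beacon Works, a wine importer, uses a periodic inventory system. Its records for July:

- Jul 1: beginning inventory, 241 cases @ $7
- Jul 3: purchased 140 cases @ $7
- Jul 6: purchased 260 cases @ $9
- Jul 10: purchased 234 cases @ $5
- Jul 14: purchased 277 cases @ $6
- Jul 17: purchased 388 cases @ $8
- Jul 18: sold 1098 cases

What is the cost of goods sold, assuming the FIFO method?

COGS = $7,515

Jul 18, 1098 sold [FIFO — oldest first]: 241 @ $7 + 140 @ $7 + 260 @ $9 + 234 @ $5 + 223 @ $6 = $7,515
Ending inventory: 54 @ $6 + 388 @ $8 = $3,428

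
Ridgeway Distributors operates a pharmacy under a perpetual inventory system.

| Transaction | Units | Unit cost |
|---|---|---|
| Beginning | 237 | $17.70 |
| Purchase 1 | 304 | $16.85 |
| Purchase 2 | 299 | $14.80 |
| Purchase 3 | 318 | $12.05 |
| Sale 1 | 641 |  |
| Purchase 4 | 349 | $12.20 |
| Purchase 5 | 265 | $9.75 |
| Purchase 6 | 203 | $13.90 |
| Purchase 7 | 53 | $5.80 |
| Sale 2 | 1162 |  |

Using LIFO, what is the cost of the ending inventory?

Sale 1 (641) [LIFO — newest first]: 318 @ $12.05 + 299 @ $14.80 + 24 @ $16.85 = $8,661.50
Sale 2 (1162) [LIFO — newest first]: 53 @ $5.80 + 203 @ $13.90 + 265 @ $9.75 + 349 @ $12.20 + 280 @ $16.85 + 12 @ $17.70 = $14,901.05
Total COGS = $8,661.50 + $14,901.05 = $23,562.55
Ending inventory: 225 @ $17.70 = $3,982.50
Check: goods available $27,545.05 = COGS $23,562.55 + ending $3,982.50

Ending inventory = $3,982.50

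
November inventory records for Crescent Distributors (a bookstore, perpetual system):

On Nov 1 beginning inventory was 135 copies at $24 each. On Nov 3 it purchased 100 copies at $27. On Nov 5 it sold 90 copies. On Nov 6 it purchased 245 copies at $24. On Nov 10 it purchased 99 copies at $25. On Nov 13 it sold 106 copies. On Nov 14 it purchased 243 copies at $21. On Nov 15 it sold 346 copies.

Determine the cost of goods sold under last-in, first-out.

COGS = $12,648

Nov 5, 90 sold [LIFO — newest first]: 90 @ $27 = $2,430
Nov 13, 106 sold [LIFO — newest first]: 99 @ $25 + 7 @ $24 = $2,643
Nov 15, 346 sold [LIFO — newest first]: 243 @ $21 + 103 @ $24 = $7,575
Total COGS = $2,430 + $2,643 + $7,575 = $12,648
Ending inventory: 135 @ $24 + 10 @ $27 + 135 @ $24 = $6,750
Check: goods available $19,398 = COGS $12,648 + ending $6,750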